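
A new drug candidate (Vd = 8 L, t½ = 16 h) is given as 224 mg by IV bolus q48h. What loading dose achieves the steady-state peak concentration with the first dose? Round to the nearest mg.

f = (1/2)^(48/16) ≈ 0.125000; accumulation ratio R = 1/(1−f) ≈ 1.14286.
Loading dose to hit Cmax,ss on first dose: D_load = D_maint·R ≈ 224 × 1.14286 ≈ 256.00 mg.

256 mg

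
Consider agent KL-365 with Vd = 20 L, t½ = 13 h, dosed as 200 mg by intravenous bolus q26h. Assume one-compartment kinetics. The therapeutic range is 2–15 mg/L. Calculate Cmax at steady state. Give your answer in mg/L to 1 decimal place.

The dosing interval is 2 half-lives, so f = 2^(−2) = 0.25.
Accumulation ratio R = 1/(1 − f) = 1/0.75 = 4/3.
Single-dose peak C₀ = D/Vd = 200/20 = 10 mg/L.
Steady-state peak Cmax,ss = C₀·R = 10 × 4/3 ≈ 13.333 mg/L.
Peak 13.3 mg/L vs MTC 15 mg/L: below toxic threshold.

13.3 mg/L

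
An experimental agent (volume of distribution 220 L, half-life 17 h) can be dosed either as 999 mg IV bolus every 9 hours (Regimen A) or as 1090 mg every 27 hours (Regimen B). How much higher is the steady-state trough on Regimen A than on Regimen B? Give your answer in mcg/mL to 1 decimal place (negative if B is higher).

Regimen A: f = (1/2)^(9/17) ≈ 0.6928; Cmin,ss = (999/220)·f/(1−f) ≈ 10.241 mcg/mL.
Regimen B: f = (1/2)^(27/17) ≈ 0.3326; Cmin,ss = (1090/220)·f/(1−f) ≈ 2.469 mcg/mL.
Difference ≈ 10.241 − 2.469 ≈ 7.772 mcg/mL.

7.8 mcg/mL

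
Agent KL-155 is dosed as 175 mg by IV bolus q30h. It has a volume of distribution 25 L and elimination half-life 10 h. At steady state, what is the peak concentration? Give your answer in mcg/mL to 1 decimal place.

8.0 mcg/mL

τ = 30 h = 3 half-lives, so f = (1/2)^3 = 0.125.
Accumulation ratio R = 1/(1 − f) = 1/0.875 = 8/7.
Single-dose peak C₀ = D/Vd = 175/25 = 7 mcg/mL.
Steady-state peak Cmax,ss = C₀·R = 7 × 8/7 ≈ 8.000 mcg/mL.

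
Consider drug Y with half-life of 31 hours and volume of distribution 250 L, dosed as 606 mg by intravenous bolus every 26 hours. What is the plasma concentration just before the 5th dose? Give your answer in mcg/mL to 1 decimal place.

2.8 mcg/mL

f = (1/2)^(τ/t½) = (1/2)^(26/31) ≈ 0.5591.
C₀ = D/Vd = 606/250 ≈ 2.424 mcg/mL.
Before the 5th dose, 4 doses have been given. Superposition: Cmin = C₀·(f + f² + … + f^4).
≈ 2.424 × (0.5591 + 0.3126 + 0.1748 + 0.0977) ≈ 2.424 × 1.1442 ≈ 2.774 mcg/mL.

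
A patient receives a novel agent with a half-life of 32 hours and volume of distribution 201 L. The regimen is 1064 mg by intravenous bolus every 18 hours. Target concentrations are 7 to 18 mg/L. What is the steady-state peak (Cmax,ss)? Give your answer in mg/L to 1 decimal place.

16.4 mg/L

k = ln2/t½ = ln2/32 ≈ 0.021661 h⁻¹; fraction remaining f = e^(−kτ) = e^(−0.021661×18) ≈ 0.6771.
Accumulation ratio R = 1/(1 − f) ≈ 1/0.3229 ≈ 3.0969.
Single-dose peak C₀ = D/Vd = 1064/201 ≈ 5.294 mg/L.
Steady-state peak Cmax,ss = C₀·R ≈ 5.294 × 3.0969 ≈ 16.395 mg/L.
Peak 16.4 mg/L vs MTC 18 mg/L: below toxic threshold.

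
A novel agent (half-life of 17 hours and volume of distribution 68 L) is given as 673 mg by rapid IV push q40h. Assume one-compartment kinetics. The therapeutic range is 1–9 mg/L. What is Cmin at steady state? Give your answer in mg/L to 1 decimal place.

Over one 40-h interval, 40/17 ≈ 2.3529 half-lives elapse, leaving f ≈ 0.1957 of each dose.
Single-dose peak C₀ = D/Vd = 673/68 ≈ 9.897 mg/L.
Steady-state trough Cmin,ss = C₀·f/(1−f) ≈ 9.897 × 0.1957/0.8043 ≈ 2.408 mg/L.
Trough 2.4 mg/L vs MEC 1 mg/L: adequate.

2.4 mg/L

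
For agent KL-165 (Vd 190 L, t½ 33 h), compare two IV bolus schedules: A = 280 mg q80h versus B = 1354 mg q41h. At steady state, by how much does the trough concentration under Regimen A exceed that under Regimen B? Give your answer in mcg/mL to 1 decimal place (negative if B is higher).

-4.9 mcg/mL

Regimen A: f = (1/2)^(80/33) ≈ 0.1863; Cmin,ss = (280/190)·f/(1−f) ≈ 0.337 mcg/mL.
Regimen B: f = (1/2)^(41/33) ≈ 0.4227; Cmin,ss = (1354/190)·f/(1−f) ≈ 5.218 mcg/mL.
Difference ≈ 0.337 − 5.218 ≈ -4.881 mcg/mL.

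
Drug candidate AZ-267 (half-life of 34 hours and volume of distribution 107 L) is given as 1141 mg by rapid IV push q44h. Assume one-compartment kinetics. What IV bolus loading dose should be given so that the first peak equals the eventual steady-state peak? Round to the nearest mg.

1927 mg

f = (1/2)^(44/34) ≈ 0.407785; accumulation ratio R = 1/(1−f) ≈ 1.68858.
Loading dose to hit Cmax,ss on first dose: D_load = D_maint·R ≈ 1141 × 1.68858 ≈ 1926.67 mg.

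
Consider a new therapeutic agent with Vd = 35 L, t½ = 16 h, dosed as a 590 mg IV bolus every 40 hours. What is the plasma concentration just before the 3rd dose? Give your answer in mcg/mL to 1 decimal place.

3.5 mcg/mL

f = (1/2)^(τ/t½) = (1/2)^(40/16) ≈ 0.1768.
C₀ = D/Vd = 590/35 ≈ 16.857 mcg/mL.
Before the 3rd dose, 2 doses have been given. Superposition: Cmin = C₀·(f + f²).
≈ 16.857 × (0.1768 + 0.0313) ≈ 16.857 × 0.2081 ≈ 3.508 mcg/mL.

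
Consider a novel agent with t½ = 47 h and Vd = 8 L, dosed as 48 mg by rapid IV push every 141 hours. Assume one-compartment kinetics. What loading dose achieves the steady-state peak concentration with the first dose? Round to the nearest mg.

55 mg

f = (1/2)^(141/47) ≈ 0.125000; accumulation ratio R = 1/(1−f) ≈ 1.14286.
Loading dose to hit Cmax,ss on first dose: D_load = D_maint·R ≈ 48 × 1.14286 ≈ 54.86 mg.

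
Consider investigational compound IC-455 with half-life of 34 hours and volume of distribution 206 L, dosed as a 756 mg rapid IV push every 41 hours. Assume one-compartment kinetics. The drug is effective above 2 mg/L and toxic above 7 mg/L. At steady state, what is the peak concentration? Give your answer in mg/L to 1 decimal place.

6.5 mg/L

Over one 41-h interval, 41/34 ≈ 1.2059 half-lives elapse, leaving f ≈ 0.4335 of each dose.
Accumulation ratio R = 1/(1 − f) ≈ 1/0.5665 ≈ 1.7652.
Each bolus raises the concentration by D/Vd = 756/206 ≈ 3.670 mg/L.
Cmax,ss = C₀/(1 − f) ≈ 3.670/0.5665 ≈ 6.478 mg/L.
Peak 6.5 mg/L vs MTC 7 mg/L: below toxic threshold.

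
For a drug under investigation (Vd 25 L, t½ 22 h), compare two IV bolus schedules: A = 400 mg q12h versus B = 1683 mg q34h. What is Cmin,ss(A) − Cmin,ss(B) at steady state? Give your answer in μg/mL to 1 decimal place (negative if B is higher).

Regimen A: f = (1/2)^(12/22) ≈ 0.6852; Cmin,ss = (400/25)·f/(1−f) ≈ 34.826 μg/mL.
Regimen B: f = (1/2)^(34/22) ≈ 0.3426; Cmin,ss = (1683/25)·f/(1−f) ≈ 35.083 μg/mL.
Difference ≈ 34.826 − 35.083 ≈ -0.257 μg/mL.

-0.3 μg/mL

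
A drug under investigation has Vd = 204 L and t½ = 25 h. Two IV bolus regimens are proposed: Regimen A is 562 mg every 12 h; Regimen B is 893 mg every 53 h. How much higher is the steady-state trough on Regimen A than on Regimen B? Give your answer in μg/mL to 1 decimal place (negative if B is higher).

Regimen A: f = (1/2)^(12/25) ≈ 0.7170; Cmin,ss = (562/204)·f/(1−f) ≈ 6.980 μg/mL.
Regimen B: f = (1/2)^(53/25) ≈ 0.2300; Cmin,ss = (893/204)·f/(1−f) ≈ 1.308 μg/mL.
Difference ≈ 6.980 − 1.308 ≈ 5.672 μg/mL.

5.7 μg/mL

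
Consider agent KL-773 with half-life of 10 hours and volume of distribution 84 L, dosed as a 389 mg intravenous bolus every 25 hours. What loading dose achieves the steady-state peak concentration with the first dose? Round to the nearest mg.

f = (1/2)^(25/10) ≈ 0.176777; accumulation ratio R = 1/(1−f) ≈ 1.21474.
Loading dose to hit Cmax,ss on first dose: D_load = D_maint·R ≈ 389 × 1.21474 ≈ 472.53 mg.

473 mg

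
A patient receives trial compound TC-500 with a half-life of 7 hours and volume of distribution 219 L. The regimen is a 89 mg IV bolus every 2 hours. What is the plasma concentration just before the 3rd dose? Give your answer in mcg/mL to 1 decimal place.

0.6 mcg/mL

f = (1/2)^(τ/t½) = (1/2)^(2/7) ≈ 0.8203.
C₀ = D/Vd = 89/219 ≈ 0.406 mcg/mL.
Before the 3rd dose, 2 doses have been given. Superposition: Cmin = C₀·(f + f²).
≈ 0.406 × (0.8203 + 0.6729) ≈ 0.406 × 1.4932 ≈ 0.606 mcg/mL.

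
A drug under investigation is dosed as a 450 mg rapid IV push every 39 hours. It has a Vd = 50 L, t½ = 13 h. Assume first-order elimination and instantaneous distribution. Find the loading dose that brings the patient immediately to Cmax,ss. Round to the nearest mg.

514 mg

f = (1/2)^(39/13) ≈ 0.125000; accumulation ratio R = 1/(1−f) ≈ 1.14286.
Loading dose to hit Cmax,ss on first dose: D_load = D_maint·R ≈ 450 × 1.14286 ≈ 514.29 mg.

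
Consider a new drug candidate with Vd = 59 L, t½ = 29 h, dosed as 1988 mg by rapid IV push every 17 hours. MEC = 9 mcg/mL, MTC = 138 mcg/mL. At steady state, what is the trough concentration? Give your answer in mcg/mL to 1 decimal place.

67.2 mcg/mL

τ/t½ = 17/29 ≈ 0.58621, so fraction remaining f = (1/2)^(17/29) ≈ 0.6661.
Each bolus raises the concentration by D/Vd = 1988/59 ≈ 33.695 mcg/mL.
Steady-state trough Cmin,ss = C₀·f/(1−f) ≈ 33.695 × 0.6661/0.3339 ≈ 67.218 mcg/mL.
Trough 67.2 mcg/mL vs MEC 9 mcg/mL: adequate.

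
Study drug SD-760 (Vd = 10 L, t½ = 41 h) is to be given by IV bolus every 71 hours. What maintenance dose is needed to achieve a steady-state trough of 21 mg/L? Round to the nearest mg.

487 mg

τ/t½ = 71/41 ≈ 1.7317, so f = (1/2)^(71/41) ≈ 0.301095.
Cmin,ss = (D/Vd)·f/(1−f), so D = Cmin,ss·Vd·(1−f)/f.
D = 21 × 10 × (1−f)/f ≈ 21 × 10 × 2.32121 ≈ 487.45 mg.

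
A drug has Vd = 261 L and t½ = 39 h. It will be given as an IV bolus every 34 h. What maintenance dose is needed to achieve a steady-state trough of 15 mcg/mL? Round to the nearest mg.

τ/t½ = 34/39 ≈ 0.87179, so f = (1/2)^(34/39) ≈ 0.546467.
Cmin,ss = (D/Vd)·f/(1−f), so D = Cmin,ss·Vd·(1−f)/f.
D = 15 × 261 × (1−f)/f ≈ 15 × 261 × 0.82994 ≈ 3249.22 mg.

3249 mg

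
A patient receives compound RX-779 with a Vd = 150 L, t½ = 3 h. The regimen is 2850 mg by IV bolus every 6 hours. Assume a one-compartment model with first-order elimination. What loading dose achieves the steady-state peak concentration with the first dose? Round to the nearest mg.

3800 mg

f = (1/2)^(6/3) ≈ 0.250000; accumulation ratio R = 1/(1−f) ≈ 1.33333.
Loading dose to hit Cmax,ss on first dose: D_load = D_maint·R ≈ 2850 × 1.33333 ≈ 3799.99 mg.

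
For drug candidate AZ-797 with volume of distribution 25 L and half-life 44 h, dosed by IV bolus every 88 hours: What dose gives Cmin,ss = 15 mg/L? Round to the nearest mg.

τ/t½ = 88/44 ≈ 2, so f = (1/2)^(88/44) ≈ 0.250000.
Cmin,ss = (D/Vd)·f/(1−f), so D = Cmin,ss·Vd·(1−f)/f.
D = 15 × 25 × (1−f)/f ≈ 15 × 25 × 3.00000 ≈ 1125.00 mg.

1125 mg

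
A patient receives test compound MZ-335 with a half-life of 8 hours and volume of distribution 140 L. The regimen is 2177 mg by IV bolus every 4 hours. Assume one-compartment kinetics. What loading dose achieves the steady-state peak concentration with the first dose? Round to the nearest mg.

7433 mg

f = (1/2)^(4/8) ≈ 0.707107; accumulation ratio R = 1/(1−f) ≈ 3.41422.
Loading dose to hit Cmax,ss on first dose: D_load = D_maint·R ≈ 2177 × 3.41422 ≈ 7432.76 mg.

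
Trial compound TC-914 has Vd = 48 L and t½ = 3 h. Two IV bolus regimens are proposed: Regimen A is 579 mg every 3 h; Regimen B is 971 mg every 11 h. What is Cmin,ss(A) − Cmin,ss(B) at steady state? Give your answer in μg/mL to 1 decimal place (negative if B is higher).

Regimen A: f = (1/2)^(3/3) ≈ 0.5000; Cmin,ss = (579/48)·f/(1−f) ≈ 12.062 μg/mL.
Regimen B: f = (1/2)^(11/3) ≈ 0.0787; Cmin,ss = (971/48)·f/(1−f) ≈ 1.728 μg/mL.
Difference ≈ 12.062 − 1.728 ≈ 10.334 μg/mL.

10.3 μg/mL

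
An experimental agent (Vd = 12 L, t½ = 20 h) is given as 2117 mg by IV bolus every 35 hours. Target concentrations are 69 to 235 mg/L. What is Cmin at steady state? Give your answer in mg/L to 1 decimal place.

74.6 mg/L

Over one 35-h interval, 35/20 ≈ 1.75 half-lives elapse, leaving f ≈ 0.2973 of each dose.
Accumulation ratio R = 1/(1 − f) ≈ 1/0.7027 ≈ 1.4231.
Each bolus raises the concentration by D/Vd = 2117/12 ≈ 176.417 mg/L.
Cmax,ss = C₀/(1 − f) ≈ 176.417/0.7027 ≈ 251.056 mg/L.
One interval later, Cmin,ss = Cmax,ss·e^(−kτ) ≈ 251.056 × 0.2973 ≈ 74.639 mg/L.
Trough 74.6 mg/L vs MEC 69 mg/L: adequate.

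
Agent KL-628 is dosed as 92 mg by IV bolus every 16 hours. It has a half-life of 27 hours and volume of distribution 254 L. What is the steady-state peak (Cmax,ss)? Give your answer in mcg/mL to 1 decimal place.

1.1 mcg/mL

k = ln2/t½ = ln2/27 ≈ 0.025672 h⁻¹; fraction remaining f = e^(−kτ) = e^(−0.025672×16) ≈ 0.6632.
At steady state, accumulation factor R = 1/(1 − e^(−kτ)) ≈ 2.9691.
Each bolus raises the concentration by D/Vd = 92/254 ≈ 0.362 mcg/mL.
Steady-state peak Cmax,ss = C₀·R ≈ 0.362 × 2.9691 ≈ 1.075 mcg/mL.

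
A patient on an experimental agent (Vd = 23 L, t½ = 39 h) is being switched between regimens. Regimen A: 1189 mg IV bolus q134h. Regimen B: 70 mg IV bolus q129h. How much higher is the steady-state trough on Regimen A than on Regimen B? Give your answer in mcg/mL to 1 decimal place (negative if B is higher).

Regimen A: f = (1/2)^(134/39) ≈ 0.0924; Cmin,ss = (1189/23)·f/(1−f) ≈ 5.263 mcg/mL.
Regimen B: f = (1/2)^(129/39) ≈ 0.1010; Cmin,ss = (70/23)·f/(1−f) ≈ 0.342 mcg/mL.
Difference ≈ 5.263 − 0.342 ≈ 4.921 mcg/mL.

4.9 mcg/mL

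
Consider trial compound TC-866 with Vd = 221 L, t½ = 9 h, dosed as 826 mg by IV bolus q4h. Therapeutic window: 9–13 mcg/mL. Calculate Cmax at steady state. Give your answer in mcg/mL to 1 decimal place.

k = ln2/t½ = ln2/9 ≈ 0.077016 h⁻¹; fraction remaining f = e^(−kτ) = e^(−0.077016×4) ≈ 0.7349.
Accumulation ratio R = 1/(1 − f) ≈ 1/0.2651 ≈ 3.7722.
Single-dose peak C₀ = D/Vd = 826/221 ≈ 3.738 mcg/mL.
Cmax,ss = C₀/(1 − f) ≈ 3.738/0.2651 ≈ 14.100 mcg/mL.
Peak 14.1 mcg/mL vs MTC 13 mcg/mL: exceeds toxic threshold.

14.1 mcg/mL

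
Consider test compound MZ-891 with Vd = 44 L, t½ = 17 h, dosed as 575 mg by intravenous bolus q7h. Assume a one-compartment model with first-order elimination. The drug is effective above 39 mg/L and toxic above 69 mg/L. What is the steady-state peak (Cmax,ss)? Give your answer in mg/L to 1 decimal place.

52.6 mg/L

k = ln2/t½ = ln2/17 ≈ 0.040773 h⁻¹; fraction remaining f = e^(−kτ) = e^(−0.040773×7) ≈ 0.7517.
At steady state, accumulation factor R = 1/(1 − e^(−kτ)) ≈ 4.0274.
Single-dose peak C₀ = D/Vd = 575/44 ≈ 13.068 mg/L.
Steady-state peak Cmax,ss = C₀·R ≈ 13.068 × 4.0274 ≈ 52.630 mg/L.
Peak 52.6 mg/L vs MTC 69 mg/L: below toxic threshold.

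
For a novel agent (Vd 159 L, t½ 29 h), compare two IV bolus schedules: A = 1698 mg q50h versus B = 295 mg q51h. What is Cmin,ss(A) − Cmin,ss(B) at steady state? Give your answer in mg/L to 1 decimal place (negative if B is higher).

Regimen A: f = (1/2)^(50/29) ≈ 0.3027; Cmin,ss = (1698/159)·f/(1−f) ≈ 4.636 mg/L.
Regimen B: f = (1/2)^(51/29) ≈ 0.2955; Cmin,ss = (295/159)·f/(1−f) ≈ 0.778 mg/L.
Difference ≈ 4.636 − 0.778 ≈ 3.858 mg/L.

3.9 mg/L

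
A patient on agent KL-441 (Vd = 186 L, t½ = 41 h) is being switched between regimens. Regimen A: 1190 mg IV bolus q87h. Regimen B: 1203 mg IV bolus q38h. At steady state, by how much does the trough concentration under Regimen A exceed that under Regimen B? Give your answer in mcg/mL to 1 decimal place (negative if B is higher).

-5.3 mcg/mL

Regimen A: f = (1/2)^(87/41) ≈ 0.2297; Cmin,ss = (1190/186)·f/(1−f) ≈ 1.908 mcg/mL.
Regimen B: f = (1/2)^(38/41) ≈ 0.5260; Cmin,ss = (1203/186)·f/(1−f) ≈ 7.177 mcg/mL.
Difference ≈ 1.908 − 7.177 ≈ -5.269 mcg/mL.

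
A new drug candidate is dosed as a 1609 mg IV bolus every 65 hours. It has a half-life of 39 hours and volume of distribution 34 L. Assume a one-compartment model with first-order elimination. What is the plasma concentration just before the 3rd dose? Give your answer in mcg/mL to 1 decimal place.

f = (1/2)^(τ/t½) = (1/2)^(65/39) ≈ 0.3150.
C₀ = D/Vd = 1609/34 ≈ 47.324 mcg/mL.
Before the 3rd dose, 2 doses have been given. Superposition: Cmin = C₀·(f + f²).
≈ 47.324 × (0.3150 + 0.0992) ≈ 47.324 × 0.4142 ≈ 19.602 mcg/mL.

19.6 mcg/mL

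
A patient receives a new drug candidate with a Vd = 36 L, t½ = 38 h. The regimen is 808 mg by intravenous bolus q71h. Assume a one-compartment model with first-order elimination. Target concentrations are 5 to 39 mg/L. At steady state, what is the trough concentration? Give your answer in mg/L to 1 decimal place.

k = ln2/t½ = ln2/38 ≈ 0.018241 h⁻¹; fraction remaining f = e^(−kτ) = e^(−0.018241×71) ≈ 0.2739.
At steady state, accumulation factor R = 1/(1 − e^(−kτ)) ≈ 1.3772.
Single-dose peak C₀ = D/Vd = 808/36 ≈ 22.444 mg/L.
Cmax,ss = C₀/(1 − f) ≈ 22.444/0.7261 ≈ 30.910 mg/L.
One interval later, Cmin,ss = Cmax,ss·e^(−kτ) ≈ 30.910 × 0.2739 ≈ 8.466 mg/L.
Trough 8.5 mg/L vs MEC 5 mg/L: adequate.

8.5 mg/L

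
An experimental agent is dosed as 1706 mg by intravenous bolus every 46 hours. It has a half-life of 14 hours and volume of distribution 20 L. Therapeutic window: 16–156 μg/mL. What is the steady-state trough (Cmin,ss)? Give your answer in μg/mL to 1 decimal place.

9.7 μg/mL

k = ln2/t½ = ln2/14 ≈ 0.049511 h⁻¹; fraction remaining f = e^(−kτ) = e^(−0.049511×46) ≈ 0.1025.
Single-dose peak C₀ = D/Vd = 1706/20 ≈ 85.300 μg/mL.
Steady-state trough Cmin,ss = C₀·f/(1−f) ≈ 85.300 × 0.1025/0.8975 ≈ 9.742 μg/mL.
Trough 9.7 μg/mL vs MEC 16 μg/mL: subtherapeutic.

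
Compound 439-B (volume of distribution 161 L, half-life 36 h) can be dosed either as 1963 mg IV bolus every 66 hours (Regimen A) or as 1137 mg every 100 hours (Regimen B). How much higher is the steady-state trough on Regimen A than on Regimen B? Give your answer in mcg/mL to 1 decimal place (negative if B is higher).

Regimen A: f = (1/2)^(66/36) ≈ 0.2806; Cmin,ss = (1963/161)·f/(1−f) ≈ 4.756 mcg/mL.
Regimen B: f = (1/2)^(100/36) ≈ 0.1458; Cmin,ss = (1137/161)·f/(1−f) ≈ 1.205 mcg/mL.
Difference ≈ 4.756 − 1.205 ≈ 3.551 mcg/mL.

3.6 mcg/mL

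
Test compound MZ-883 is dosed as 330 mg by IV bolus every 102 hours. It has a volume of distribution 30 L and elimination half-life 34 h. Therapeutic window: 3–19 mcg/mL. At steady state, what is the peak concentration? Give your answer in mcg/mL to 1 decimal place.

12.6 mcg/mL

The dosing interval is 3 half-lives, so f = 2^(−3) = 0.125.
At steady state, R = 1/(1 − 0.125) = 8/7.
Single-dose peak C₀ = D/Vd = 330/30 = 11 mcg/mL.
Steady-state peak Cmax,ss = C₀·R = 11 × 8/7 ≈ 12.571 mcg/mL.
Peak 12.6 mcg/mL vs MTC 19 mcg/mL: below toxic threshold.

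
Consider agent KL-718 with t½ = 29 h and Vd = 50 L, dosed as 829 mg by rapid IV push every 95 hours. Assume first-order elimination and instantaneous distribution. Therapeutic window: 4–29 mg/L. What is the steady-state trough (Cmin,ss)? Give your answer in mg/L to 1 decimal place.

1.9 mg/L

τ/t½ = 95/29 ≈ 3.2759, so fraction remaining f = (1/2)^(95/29) ≈ 0.1032.
Single-dose peak C₀ = D/Vd = 829/50 ≈ 16.580 mg/L.
Steady-state trough Cmin,ss = C₀·f/(1−f) ≈ 16.580 × 0.1032/0.8968 ≈ 1.908 mg/L.
Trough 1.9 mg/L vs MEC 4 mg/L: subtherapeutic.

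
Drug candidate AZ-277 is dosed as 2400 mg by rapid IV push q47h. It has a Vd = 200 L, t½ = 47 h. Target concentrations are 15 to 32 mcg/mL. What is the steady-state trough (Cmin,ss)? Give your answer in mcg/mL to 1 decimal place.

12.0 mcg/mL

The dosing interval is 1 half-life, so f = 2^(−1) = 0.5.
At steady state, R = 1/(1 − 0.5) = 2/1.
Single-dose peak C₀ = D/Vd = 2400/200 = 12 mcg/mL.
Steady-state peak Cmax,ss = C₀·R = 12 × 2/1 ≈ 24.000 mcg/mL.
Steady-state trough Cmin,ss = Cmax,ss·f ≈ 24.000 × 0.5 ≈ 12.000 mcg/mL.
Trough 12.0 mcg/mL vs MEC 15 mcg/mL: subtherapeutic.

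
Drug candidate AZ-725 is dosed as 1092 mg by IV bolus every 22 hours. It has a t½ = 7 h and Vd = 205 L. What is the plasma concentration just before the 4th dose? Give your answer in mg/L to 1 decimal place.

f = (1/2)^(τ/t½) = (1/2)^(22/7) ≈ 0.1132.
C₀ = D/Vd = 1092/205 ≈ 5.327 mg/L.
Before the 4th dose, 3 doses have been given. Superposition: Cmin = C₀·(f + f² + … + f^3).
≈ 5.327 × (0.1132 + 0.0128 + 0.0015) ≈ 5.327 × 0.1275 ≈ 0.679 mg/L.

0.7 mg/L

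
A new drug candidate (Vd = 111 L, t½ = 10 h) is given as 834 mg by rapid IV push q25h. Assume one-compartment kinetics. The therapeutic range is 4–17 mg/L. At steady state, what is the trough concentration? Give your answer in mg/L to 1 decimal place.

τ/t½ = 25/10 ≈ 2.5, so fraction remaining f = (1/2)^(25/10) ≈ 0.1768.
Accumulation ratio R = 1/(1 − f) ≈ 1/0.8232 ≈ 1.2148.
Each bolus raises the concentration by D/Vd = 834/111 ≈ 7.514 mg/L.
Steady-state peak Cmax,ss = C₀·R ≈ 7.514 × 1.2148 ≈ 9.128 mg/L.
Steady-state trough Cmin,ss = Cmax,ss·f ≈ 9.128 × 0.1768 ≈ 1.614 mg/L.
Trough 1.6 mg/L vs MEC 4 mg/L: subtherapeutic.

1.6 mg/L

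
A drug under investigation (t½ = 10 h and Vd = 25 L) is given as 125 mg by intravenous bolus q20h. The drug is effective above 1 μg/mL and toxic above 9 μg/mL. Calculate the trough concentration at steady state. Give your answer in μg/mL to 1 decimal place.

1.7 μg/mL

τ = 20 h = 2 half-lives, so f = (1/2)^2 = 0.25.
Accumulation ratio R = 1/(1 − f) = 1/0.75 = 4/3.
Single-dose peak C₀ = D/Vd = 125/25 = 5 μg/mL.
Steady-state peak Cmax,ss = C₀·R = 5 × 4/3 ≈ 6.667 μg/mL.
Steady-state trough Cmin,ss = Cmax,ss·f ≈ 6.667 × 0.25 ≈ 1.667 μg/mL.
Trough 1.7 μg/mL vs MEC 1 μg/mL: adequate.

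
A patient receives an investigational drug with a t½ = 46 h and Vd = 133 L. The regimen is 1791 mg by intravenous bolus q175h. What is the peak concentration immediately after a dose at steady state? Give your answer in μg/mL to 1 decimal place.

14.5 μg/mL

Over one 175-h interval, 175/46 ≈ 3.8043 half-lives elapse, leaving f ≈ 0.0716 of each dose.
At steady state, accumulation factor R = 1/(1 − e^(−kτ)) ≈ 1.0771.
Each bolus raises the concentration by D/Vd = 1791/133 ≈ 13.466 μg/mL.
Steady-state peak Cmax,ss = C₀·R ≈ 13.466 × 1.0771 ≈ 14.504 μg/mL.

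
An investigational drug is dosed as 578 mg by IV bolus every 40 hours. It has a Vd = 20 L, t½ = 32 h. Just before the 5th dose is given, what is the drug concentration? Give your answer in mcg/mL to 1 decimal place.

20.3 mcg/mL

f = (1/2)^(τ/t½) = (1/2)^(40/32) ≈ 0.4204.
C₀ = D/Vd = 578/20 ≈ 28.900 mcg/mL.
Before the 5th dose, 4 doses have been given. Superposition: Cmin = C₀·(f + f² + … + f^4).
≈ 28.900 × (0.4204 + 0.1767 + 0.0743 + 0.0312) ≈ 28.900 × 0.7026 ≈ 20.305 mcg/mL.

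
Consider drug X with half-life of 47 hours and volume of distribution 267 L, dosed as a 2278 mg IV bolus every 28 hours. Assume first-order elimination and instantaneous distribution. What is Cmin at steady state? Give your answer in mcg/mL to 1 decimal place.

16.7 mcg/mL

τ/t½ = 28/47 ≈ 0.59574, so fraction remaining f = (1/2)^(28/47) ≈ 0.6617.
Each bolus raises the concentration by D/Vd = 2278/267 ≈ 8.532 mcg/mL.
Steady-state trough Cmin,ss = C₀·f/(1−f) ≈ 8.532 × 0.6617/0.3383 ≈ 16.688 mcg/mL.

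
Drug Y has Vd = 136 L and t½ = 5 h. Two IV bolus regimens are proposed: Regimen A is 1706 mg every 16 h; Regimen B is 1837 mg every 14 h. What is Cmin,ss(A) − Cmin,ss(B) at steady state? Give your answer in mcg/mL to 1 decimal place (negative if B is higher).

Regimen A: f = (1/2)^(16/5) ≈ 0.1088; Cmin,ss = (1706/136)·f/(1−f) ≈ 1.531 mcg/mL.
Regimen B: f = (1/2)^(14/5) ≈ 0.1436; Cmin,ss = (1837/136)·f/(1−f) ≈ 2.265 mcg/mL.
Difference ≈ 1.531 − 2.265 ≈ -0.734 mcg/mL.

-0.7 mcg/mL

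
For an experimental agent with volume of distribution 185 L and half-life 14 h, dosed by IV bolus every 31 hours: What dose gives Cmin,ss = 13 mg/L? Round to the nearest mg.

τ/t½ = 31/14 ≈ 2.2143, so f = (1/2)^(31/14) ≈ 0.215493.
Cmin,ss = (D/Vd)·f/(1−f), so D = Cmin,ss·Vd·(1−f)/f.
D = 13 × 185 × (1−f)/f ≈ 13 × 185 × 3.64052 ≈ 8755.45 mg.

8755 mg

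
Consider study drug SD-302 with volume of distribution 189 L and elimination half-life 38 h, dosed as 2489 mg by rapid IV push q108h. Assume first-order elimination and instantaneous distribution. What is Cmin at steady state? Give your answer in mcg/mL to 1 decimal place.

2.1 mcg/mL

Over one 108-h interval, 108/38 ≈ 2.8421 half-lives elapse, leaving f ≈ 0.1395 of each dose.
Accumulation ratio R = 1/(1 − f) ≈ 1/0.8605 ≈ 1.1621.
Single-dose peak C₀ = D/Vd = 2489/189 ≈ 13.169 mcg/mL.
Cmax,ss = C₀/(1 − f) ≈ 13.169/0.8605 ≈ 15.304 mcg/mL.
One interval later, Cmin,ss = Cmax,ss·e^(−kτ) ≈ 15.304 × 0.1395 ≈ 2.135 mcg/mL.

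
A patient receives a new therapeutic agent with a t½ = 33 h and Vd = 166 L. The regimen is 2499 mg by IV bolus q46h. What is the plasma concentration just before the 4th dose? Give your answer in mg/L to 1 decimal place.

8.7 mg/L

f = (1/2)^(τ/t½) = (1/2)^(46/33) ≈ 0.3805.
C₀ = D/Vd = 2499/166 ≈ 15.054 mg/L.
Before the 4th dose, 3 doses have been given. Superposition: Cmin = C₀·(f + f² + … + f^3).
≈ 15.054 × (0.3805 + 0.1448 + 0.0551) ≈ 15.054 × 0.5804 ≈ 8.737 mg/L.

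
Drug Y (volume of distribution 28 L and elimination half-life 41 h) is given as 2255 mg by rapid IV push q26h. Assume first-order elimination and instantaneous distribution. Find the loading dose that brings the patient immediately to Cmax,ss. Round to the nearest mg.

6340 mg

f = (1/2)^(26/41) ≈ 0.644322; accumulation ratio R = 1/(1−f) ≈ 2.81153.
Loading dose to hit Cmax,ss on first dose: D_load = D_maint·R ≈ 2255 × 2.81153 ≈ 6340.00 mg.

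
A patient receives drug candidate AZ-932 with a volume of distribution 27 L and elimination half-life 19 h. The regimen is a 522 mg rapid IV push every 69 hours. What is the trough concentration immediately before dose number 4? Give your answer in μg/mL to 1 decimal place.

f = (1/2)^(τ/t½) = (1/2)^(69/19) ≈ 0.0807.
C₀ = D/Vd = 522/27 ≈ 19.333 μg/mL.
Before the 4th dose, 3 doses have been given. Superposition: Cmin = C₀·(f + f² + … + f^3).
≈ 19.333 × (0.0807 + 0.0065 + 0.0005) ≈ 19.333 × 0.0877 ≈ 1.696 μg/mL.

1.7 μg/mL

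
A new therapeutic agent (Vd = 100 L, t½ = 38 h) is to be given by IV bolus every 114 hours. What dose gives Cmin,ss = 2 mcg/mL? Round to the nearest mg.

1400 mg

τ/t½ = 114/38 ≈ 3, so f = (1/2)^(114/38) ≈ 0.125000.
Cmin,ss = (D/Vd)·f/(1−f), so D = Cmin,ss·Vd·(1−f)/f.
D = 2 × 100 × (1−f)/f ≈ 2 × 100 × 7.00000 ≈ 1400.00 mg.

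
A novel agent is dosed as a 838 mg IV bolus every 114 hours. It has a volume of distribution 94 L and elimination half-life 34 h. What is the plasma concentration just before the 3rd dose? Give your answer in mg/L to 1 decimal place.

f = (1/2)^(τ/t½) = (1/2)^(114/34) ≈ 0.0979.
C₀ = D/Vd = 838/94 ≈ 8.915 mg/L.
Before the 3rd dose, 2 doses have been given. Superposition: Cmin = C₀·(f + f²).
≈ 8.915 × (0.0979 + 0.0096) ≈ 8.915 × 0.1075 ≈ 0.958 mg/L.

1.0 mg/L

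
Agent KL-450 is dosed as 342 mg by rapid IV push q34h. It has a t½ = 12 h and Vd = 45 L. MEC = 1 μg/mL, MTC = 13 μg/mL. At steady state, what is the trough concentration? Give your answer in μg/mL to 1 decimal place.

k = ln2/t½ = ln2/12 ≈ 0.057762 h⁻¹; fraction remaining f = e^(−kτ) = e^(−0.057762×34) ≈ 0.1403.
Accumulation ratio R = 1/(1 − f) ≈ 1/0.8597 ≈ 1.1632.
Single-dose peak C₀ = D/Vd = 342/45 ≈ 7.600 μg/mL.
Steady-state peak Cmax,ss = C₀·R ≈ 7.600 × 1.1632 ≈ 8.840 μg/mL.
Steady-state trough Cmin,ss = Cmax,ss·f ≈ 8.840 × 0.1403 ≈ 1.240 μg/mL.
Trough 1.2 μg/mL vs MEC 1 μg/mL: adequate.

1.2 μg/mL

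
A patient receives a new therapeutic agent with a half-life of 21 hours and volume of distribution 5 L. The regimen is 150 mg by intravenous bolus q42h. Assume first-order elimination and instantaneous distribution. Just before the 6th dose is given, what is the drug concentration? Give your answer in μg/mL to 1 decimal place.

10.0 μg/mL

f = (1/2)^(τ/t½) = (1/2)^(42/21) ≈ 0.2500.
C₀ = D/Vd = 150/5 ≈ 30.000 μg/mL.
Before the 6th dose, 5 doses have been given. Superposition: Cmin = C₀·(f + f² + … + f^5).
≈ 30.000 × (0.2500 + 0.0625 + 0.0156 + 0.0039 + 0.0010) ≈ 30.000 × 0.3330 ≈ 9.990 μg/mL.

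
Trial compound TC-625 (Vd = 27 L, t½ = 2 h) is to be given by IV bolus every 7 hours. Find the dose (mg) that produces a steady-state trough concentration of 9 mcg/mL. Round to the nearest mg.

τ/t½ = 7/2 ≈ 3.5, so f = (1/2)^(7/2) ≈ 0.088388.
Cmin,ss = (D/Vd)·f/(1−f), so D = Cmin,ss·Vd·(1−f)/f.
D = 9 × 27 × (1−f)/f ≈ 9 × 27 × 10.31375 ≈ 2506.24 mg.

2506 mg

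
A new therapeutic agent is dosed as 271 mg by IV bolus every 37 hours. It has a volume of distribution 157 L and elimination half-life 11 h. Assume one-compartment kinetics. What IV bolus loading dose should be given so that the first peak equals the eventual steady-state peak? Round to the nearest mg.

f = (1/2)^(37/11) ≈ 0.097150; accumulation ratio R = 1/(1−f) ≈ 1.10760.
Loading dose to hit Cmax,ss on first dose: D_load = D_maint·R ≈ 271 × 1.10760 ≈ 300.16 mg.

300 mg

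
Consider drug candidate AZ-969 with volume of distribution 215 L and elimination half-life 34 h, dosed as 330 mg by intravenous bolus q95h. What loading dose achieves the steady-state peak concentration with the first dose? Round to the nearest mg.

386 mg

f = (1/2)^(95/34) ≈ 0.144174; accumulation ratio R = 1/(1−f) ≈ 1.16846.
Loading dose to hit Cmax,ss on first dose: D_load = D_maint·R ≈ 330 × 1.16846 ≈ 385.59 mg.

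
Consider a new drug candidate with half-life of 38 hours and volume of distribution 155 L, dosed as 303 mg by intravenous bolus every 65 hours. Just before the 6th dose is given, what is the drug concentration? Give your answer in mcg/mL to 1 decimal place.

0.9 mcg/mL

f = (1/2)^(τ/t½) = (1/2)^(65/38) ≈ 0.3055.
C₀ = D/Vd = 303/155 ≈ 1.955 mcg/mL.
Before the 6th dose, 5 doses have been given. Superposition: Cmin = C₀·(f + f² + … + f^5).
≈ 1.955 × (0.3055 + 0.0933 + 0.0285 + 0.0087 + 0.0027) ≈ 1.955 × 0.4387 ≈ 0.858 mcg/mL.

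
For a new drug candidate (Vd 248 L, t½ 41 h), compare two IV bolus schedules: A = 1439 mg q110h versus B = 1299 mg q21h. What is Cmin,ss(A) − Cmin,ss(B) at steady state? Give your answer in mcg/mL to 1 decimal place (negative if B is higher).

Regimen A: f = (1/2)^(110/41) ≈ 0.1557; Cmin,ss = (1439/248)·f/(1−f) ≈ 1.070 mcg/mL.
Regimen B: f = (1/2)^(21/41) ≈ 0.7012; Cmin,ss = (1299/248)·f/(1−f) ≈ 12.292 mcg/mL.
Difference ≈ 1.070 − 12.292 ≈ -11.222 mcg/mL.

-11.2 mcg/mL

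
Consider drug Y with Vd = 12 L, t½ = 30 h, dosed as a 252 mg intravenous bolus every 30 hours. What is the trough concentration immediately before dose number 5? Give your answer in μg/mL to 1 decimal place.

f = (1/2)^(τ/t½) = (1/2)^(30/30) ≈ 0.5000.
C₀ = D/Vd = 252/12 ≈ 21.000 μg/mL.
Before the 5th dose, 4 doses have been given. Superposition: Cmin = C₀·(f + f² + … + f^4).
≈ 21.000 × (0.5000 + 0.2500 + 0.1250 + 0.0625) ≈ 21.000 × 0.9375 ≈ 19.688 μg/mL.

19.7 μg/mL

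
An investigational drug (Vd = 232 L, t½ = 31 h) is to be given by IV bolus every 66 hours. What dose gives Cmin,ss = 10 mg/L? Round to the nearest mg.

τ/t½ = 66/31 ≈ 2.129, so f = (1/2)^(66/31) ≈ 0.228611.
Cmin,ss = (D/Vd)·f/(1−f), so D = Cmin,ss·Vd·(1−f)/f.
D = 10 × 232 × (1−f)/f ≈ 10 × 232 × 3.37424 ≈ 7828.24 mg.

7828 mg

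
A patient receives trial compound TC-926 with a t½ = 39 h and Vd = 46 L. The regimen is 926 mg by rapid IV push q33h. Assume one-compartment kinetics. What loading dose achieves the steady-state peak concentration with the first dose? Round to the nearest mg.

f = (1/2)^(33/39) ≈ 0.556266; accumulation ratio R = 1/(1−f) ≈ 2.25360.
Loading dose to hit Cmax,ss on first dose: D_load = D_maint·R ≈ 926 × 2.25360 ≈ 2086.83 mg.

2087 mg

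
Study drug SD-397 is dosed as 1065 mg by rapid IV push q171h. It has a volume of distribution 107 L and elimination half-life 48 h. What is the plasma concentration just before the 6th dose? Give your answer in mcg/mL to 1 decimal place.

f = (1/2)^(τ/t½) = (1/2)^(171/48) ≈ 0.0846.
C₀ = D/Vd = 1065/107 ≈ 9.953 mcg/mL.
Before the 6th dose, 5 doses have been given. Superposition: Cmin = C₀·(f + f² + … + f^5).
≈ 9.953 × (0.0846 + 0.0072 + 0.0006 + 0.0001 + 0.0000) ≈ 9.953 × 0.0925 ≈ 0.921 mcg/mL.

0.9 mcg/mL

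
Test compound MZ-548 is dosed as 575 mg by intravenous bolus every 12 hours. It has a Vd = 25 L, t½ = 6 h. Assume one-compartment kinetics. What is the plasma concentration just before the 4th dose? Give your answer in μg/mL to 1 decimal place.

f = (1/2)^(τ/t½) = (1/2)^(12/6) ≈ 0.2500.
C₀ = D/Vd = 575/25 ≈ 23.000 μg/mL.
Before the 4th dose, 3 doses have been given. Superposition: Cmin = C₀·(f + f² + … + f^3).
≈ 23.000 × (0.2500 + 0.0625 + 0.0156) ≈ 23.000 × 0.3281 ≈ 7.546 μg/mL.

7.5 μg/mL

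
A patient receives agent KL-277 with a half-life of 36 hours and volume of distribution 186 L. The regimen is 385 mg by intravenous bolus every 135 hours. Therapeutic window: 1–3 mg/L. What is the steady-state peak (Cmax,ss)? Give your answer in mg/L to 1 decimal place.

2.2 mg/L

k = ln2/t½ = ln2/36 ≈ 0.019254 h⁻¹; fraction remaining f = e^(−kτ) = e^(−0.019254×135) ≈ 0.0743.
At steady state, accumulation factor R = 1/(1 − e^(−kτ)) ≈ 1.0803.
Single-dose peak C₀ = D/Vd = 385/186 ≈ 2.070 mg/L.
Steady-state peak Cmax,ss = C₀·R ≈ 2.070 × 1.0803 ≈ 2.236 mg/L.
Peak 2.2 mg/L vs MTC 3 mg/L: below toxic threshold.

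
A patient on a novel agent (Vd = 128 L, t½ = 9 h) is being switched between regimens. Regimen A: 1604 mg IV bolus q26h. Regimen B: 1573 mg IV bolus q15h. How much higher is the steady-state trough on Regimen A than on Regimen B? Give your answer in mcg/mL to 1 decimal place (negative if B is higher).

-3.7 mcg/mL

Regimen A: f = (1/2)^(26/9) ≈ 0.1350; Cmin,ss = (1604/128)·f/(1−f) ≈ 1.956 mcg/mL.
Regimen B: f = (1/2)^(15/9) ≈ 0.3150; Cmin,ss = (1573/128)·f/(1−f) ≈ 5.651 mcg/mL.
Difference ≈ 1.956 − 5.651 ≈ -3.695 mcg/mL.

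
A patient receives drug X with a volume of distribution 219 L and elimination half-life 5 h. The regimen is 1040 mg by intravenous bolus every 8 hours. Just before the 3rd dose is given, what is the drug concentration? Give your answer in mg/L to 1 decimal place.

f = (1/2)^(τ/t½) = (1/2)^(8/5) ≈ 0.3299.
C₀ = D/Vd = 1040/219 ≈ 4.749 mg/L.
Before the 3rd dose, 2 doses have been given. Superposition: Cmin = C₀·(f + f²).
≈ 4.749 × (0.3299 + 0.1088) ≈ 4.749 × 0.4387 ≈ 2.083 mg/L.

2.1 mg/L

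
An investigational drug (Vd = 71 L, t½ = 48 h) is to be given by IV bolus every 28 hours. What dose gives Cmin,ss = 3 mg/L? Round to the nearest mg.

τ/t½ = 28/48 ≈ 0.58333, so f = (1/2)^(28/48) ≈ 0.667420.
Cmin,ss = (D/Vd)·f/(1−f), so D = Cmin,ss·Vd·(1−f)/f.
D = 3 × 71 × (1−f)/f ≈ 3 × 71 × 0.49831 ≈ 106.14 mg.

106 mg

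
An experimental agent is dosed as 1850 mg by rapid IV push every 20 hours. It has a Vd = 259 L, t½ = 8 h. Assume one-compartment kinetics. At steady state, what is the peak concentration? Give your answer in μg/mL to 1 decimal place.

8.7 μg/mL

Over one 20-h interval, 20/8 ≈ 2.5 half-lives elapse, leaving f ≈ 0.1768 of each dose.
At steady state, accumulation factor R = 1/(1 − e^(−kτ)) ≈ 1.2148.
Each bolus raises the concentration by D/Vd = 1850/259 ≈ 7.143 μg/mL.
Steady-state peak Cmax,ss = C₀·R ≈ 7.143 × 1.2148 ≈ 8.677 μg/mL.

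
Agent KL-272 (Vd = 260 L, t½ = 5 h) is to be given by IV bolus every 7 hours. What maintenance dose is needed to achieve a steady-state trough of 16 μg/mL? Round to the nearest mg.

6818 mg

τ/t½ = 7/5 ≈ 1.4, so f = (1/2)^(7/5) ≈ 0.378929.
Cmin,ss = (D/Vd)·f/(1−f), so D = Cmin,ss·Vd·(1−f)/f.
D = 16 × 260 × (1−f)/f ≈ 16 × 260 × 1.63902 ≈ 6818.32 mg.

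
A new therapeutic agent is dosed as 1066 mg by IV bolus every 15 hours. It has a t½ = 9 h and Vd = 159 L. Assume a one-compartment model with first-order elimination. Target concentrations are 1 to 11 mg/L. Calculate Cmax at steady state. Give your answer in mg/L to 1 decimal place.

Over one 15-h interval, 15/9 ≈ 1.6667 half-lives elapse, leaving f ≈ 0.3150 of each dose.
Accumulation ratio R = 1/(1 − f) ≈ 1/0.6850 ≈ 1.4599.
Each bolus raises the concentration by D/Vd = 1066/159 ≈ 6.704 mg/L.
Steady-state peak Cmax,ss = C₀·R ≈ 6.704 × 1.4599 ≈ 9.787 mg/L.
Peak 9.8 mg/L vs MTC 11 mg/L: below toxic threshold.

9.8 mg/L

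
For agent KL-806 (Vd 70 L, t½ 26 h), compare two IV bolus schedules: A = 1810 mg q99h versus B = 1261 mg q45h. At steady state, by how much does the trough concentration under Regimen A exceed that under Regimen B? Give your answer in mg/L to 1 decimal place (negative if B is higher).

Regimen A: f = (1/2)^(99/26) ≈ 0.0714; Cmin,ss = (1810/70)·f/(1−f) ≈ 1.988 mg/L.
Regimen B: f = (1/2)^(45/26) ≈ 0.3013; Cmin,ss = (1261/70)·f/(1−f) ≈ 7.768 mg/L.
Difference ≈ 1.988 − 7.768 ≈ -5.780 mg/L.

-5.8 mg/L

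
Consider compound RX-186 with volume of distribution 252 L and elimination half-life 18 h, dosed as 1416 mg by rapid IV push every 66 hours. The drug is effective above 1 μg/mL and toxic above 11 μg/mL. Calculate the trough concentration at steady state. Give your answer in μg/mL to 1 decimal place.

0.5 μg/mL

Over one 66-h interval, 66/18 ≈ 3.6667 half-lives elapse, leaving f ≈ 0.0787 of each dose.
Each bolus raises the concentration by D/Vd = 1416/252 ≈ 5.619 μg/mL.
Steady-state trough Cmin,ss = C₀·f/(1−f) ≈ 5.619 × 0.0787/0.9213 ≈ 0.480 μg/mL.
Trough 0.5 μg/mL vs MEC 1 μg/mL: subtherapeutic.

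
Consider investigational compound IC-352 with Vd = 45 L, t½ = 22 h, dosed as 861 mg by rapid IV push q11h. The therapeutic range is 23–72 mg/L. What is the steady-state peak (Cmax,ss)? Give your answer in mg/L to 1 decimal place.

65.3 mg/L

τ/t½ = 11/22 ≈ 0.5, so fraction remaining f = (1/2)^(11/22) ≈ 0.7071.
Accumulation ratio R = 1/(1 − f) ≈ 1/0.2929 ≈ 3.4141.
Each bolus raises the concentration by D/Vd = 861/45 ≈ 19.133 mg/L.
Cmax,ss = C₀/(1 − f) ≈ 19.133/0.2929 ≈ 65.323 mg/L.
Peak 65.3 mg/L vs MTC 72 mg/L: below toxic threshold.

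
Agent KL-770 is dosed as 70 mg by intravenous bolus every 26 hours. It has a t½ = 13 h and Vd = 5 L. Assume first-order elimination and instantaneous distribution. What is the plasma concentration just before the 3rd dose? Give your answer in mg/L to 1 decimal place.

4.4 mg/L

f = (1/2)^(τ/t½) = (1/2)^(26/13) ≈ 0.2500.
C₀ = D/Vd = 70/5 ≈ 14.000 mg/L.
Before the 3rd dose, 2 doses have been given. Superposition: Cmin = C₀·(f + f²).
≈ 14.000 × (0.2500 + 0.0625) ≈ 14.000 × 0.3125 ≈ 4.375 mg/L.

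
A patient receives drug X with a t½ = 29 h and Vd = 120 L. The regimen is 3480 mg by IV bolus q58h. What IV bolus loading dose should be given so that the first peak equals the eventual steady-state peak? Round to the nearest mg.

f = (1/2)^(58/29) ≈ 0.250000; accumulation ratio R = 1/(1−f) ≈ 1.33333.
Loading dose to hit Cmax,ss on first dose: D_load = D_maint·R ≈ 3480 × 1.33333 ≈ 4639.99 mg.

4640 mg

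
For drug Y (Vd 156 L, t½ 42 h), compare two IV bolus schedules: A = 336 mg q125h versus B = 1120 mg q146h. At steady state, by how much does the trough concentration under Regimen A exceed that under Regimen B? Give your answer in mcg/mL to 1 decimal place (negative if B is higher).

-0.4 mcg/mL

Regimen A: f = (1/2)^(125/42) ≈ 0.1271; Cmin,ss = (336/156)·f/(1−f) ≈ 0.314 mcg/mL.
Regimen B: f = (1/2)^(146/42) ≈ 0.0899; Cmin,ss = (1120/156)·f/(1−f) ≈ 0.709 mcg/mL.
Difference ≈ 0.314 − 0.709 ≈ -0.395 mcg/mL.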